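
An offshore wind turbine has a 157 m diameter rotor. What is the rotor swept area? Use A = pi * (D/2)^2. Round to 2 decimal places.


Compute the rotor radius:
  r = D / 2 = 157 / 2 = 78.5 m
Calculate swept area:
  A = pi * r^2 = pi * 78.5^2
  A = 19359.28 m^2

19359.28


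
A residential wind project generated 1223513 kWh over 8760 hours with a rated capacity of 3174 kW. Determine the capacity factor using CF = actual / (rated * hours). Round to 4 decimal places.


Capacity factor = actual output / maximum possible output
Maximum possible = rated * hours = 3174 * 8760 = 27804240 kWh
CF = 1223513 / 27804240
CF = 0.0440

0.0440


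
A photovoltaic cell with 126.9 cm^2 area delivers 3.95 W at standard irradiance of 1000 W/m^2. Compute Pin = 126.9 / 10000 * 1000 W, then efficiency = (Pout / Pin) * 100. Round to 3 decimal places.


First compute the input power:
  Pin = area_cm2 / 10000 * G = 126.9 / 10000 * 1000 = 12.69 W
Then compute efficiency:
  Efficiency = (Pout / Pin) * 100 = (3.95 / 12.69) * 100
  Efficiency = 31.127%

31.127


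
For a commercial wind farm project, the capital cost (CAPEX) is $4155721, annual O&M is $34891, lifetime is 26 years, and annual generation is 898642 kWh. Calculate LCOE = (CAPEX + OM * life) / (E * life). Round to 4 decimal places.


Total cost = CAPEX + OM * lifetime = 4155721 + 34891 * 26 = 4155721 + 907166 = 5062887
Total generation = annual * lifetime = 898642 * 26 = 23364692 kWh
LCOE = 5062887 / 23364692
LCOE = 0.2167 $/kWh

0.2167


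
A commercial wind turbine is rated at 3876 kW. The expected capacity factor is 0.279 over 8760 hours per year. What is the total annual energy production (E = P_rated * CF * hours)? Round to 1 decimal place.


Annual energy = rated_kW * capacity_factor * hours_per_year
Given: P_rated = 3876 kW, CF = 0.279, hours = 8760
E = 3876 * 0.279 * 8760
E = 9473099.0 kWh

9473099.0


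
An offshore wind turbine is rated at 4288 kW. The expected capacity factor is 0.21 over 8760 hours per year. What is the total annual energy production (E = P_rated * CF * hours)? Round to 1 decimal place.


Annual energy = rated_kW * capacity_factor * hours_per_year
Given: P_rated = 4288 kW, CF = 0.21, hours = 8760
E = 4288 * 0.21 * 8760
E = 7888204.8 kWh

7888204.8


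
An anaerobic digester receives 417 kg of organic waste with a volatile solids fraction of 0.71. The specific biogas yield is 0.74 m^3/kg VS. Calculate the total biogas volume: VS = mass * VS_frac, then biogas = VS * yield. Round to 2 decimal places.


Compute volatile solids:
  VS = mass * VS_fraction = 417 * 0.71 = 296.07 kg
Calculate biogas volume:
  Biogas = VS * specific_yield = 296.07 * 0.74
  Biogas = 219.09 m^3

219.09


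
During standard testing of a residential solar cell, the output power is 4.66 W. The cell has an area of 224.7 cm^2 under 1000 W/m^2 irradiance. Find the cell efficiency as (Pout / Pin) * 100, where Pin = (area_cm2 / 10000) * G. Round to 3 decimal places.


First compute the input power:
  Pin = area_cm2 / 10000 * G = 224.7 / 10000 * 1000 = 22.47 W
Then compute efficiency:
  Efficiency = (Pout / Pin) * 100 = (4.66 / 22.47) * 100
  Efficiency = 20.739%

20.739


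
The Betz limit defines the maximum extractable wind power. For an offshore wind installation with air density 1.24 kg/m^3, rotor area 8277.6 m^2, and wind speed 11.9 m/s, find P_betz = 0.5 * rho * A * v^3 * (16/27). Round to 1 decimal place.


The Betz coefficient Cp_max = 16/27 = 0.5926
v^3 = 11.9^3 = 1685.159
P_betz = 0.5 * rho * A * v^3 * Cp_max
P_betz = 0.5 * 1.24 * 8277.6 * 1685.159 * 0.5926
P_betz = 5124992.4 W

5124992.4


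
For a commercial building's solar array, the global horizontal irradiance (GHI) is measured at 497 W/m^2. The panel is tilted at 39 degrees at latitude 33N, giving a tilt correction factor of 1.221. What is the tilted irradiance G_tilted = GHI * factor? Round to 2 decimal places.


Identify the given values:
  GHI = 497 W/m^2, tilt correction factor = 1.221
Apply the formula G_tilted = GHI * factor:
  G_tilted = 497 * 1.221
  G_tilted = 606.84 W/m^2

606.84


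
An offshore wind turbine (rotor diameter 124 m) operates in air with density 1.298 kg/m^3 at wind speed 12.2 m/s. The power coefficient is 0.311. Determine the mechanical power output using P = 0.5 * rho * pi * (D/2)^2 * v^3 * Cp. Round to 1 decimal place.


Step 1 -- Compute swept area:
  A = pi * (D/2)^2 = pi * (124/2)^2 = 12076.28 m^2
Step 2 -- Apply wind power equation:
  P = 0.5 * rho * A * v^3 * Cp
  v^3 = 12.2^3 = 1815.848
  P = 0.5 * 1.298 * 12076.28 * 1815.848 * 0.311
  P = 4426065.4 W

4426065.4


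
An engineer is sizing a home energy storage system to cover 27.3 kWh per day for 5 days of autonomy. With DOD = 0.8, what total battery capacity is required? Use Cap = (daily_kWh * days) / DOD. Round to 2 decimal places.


Total energy needed = daily * days = 27.3 * 5 = 136.5 kWh
Account for depth of discharge:
  Cap = total_energy / DOD = 136.5 / 0.8
  Cap = 170.63 kWh

170.63


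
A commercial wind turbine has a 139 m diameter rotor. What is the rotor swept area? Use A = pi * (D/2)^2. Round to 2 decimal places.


Compute the rotor radius:
  r = D / 2 = 139 / 2 = 69.5 m
Calculate swept area:
  A = pi * r^2 = pi * 69.5^2
  A = 15174.68 m^2

15174.68


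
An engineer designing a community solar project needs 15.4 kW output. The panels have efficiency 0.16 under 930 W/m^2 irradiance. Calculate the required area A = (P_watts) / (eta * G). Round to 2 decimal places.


Convert target power to watts: P = 15.4 * 1000 = 15400.0 W
Compute denominator: eta * G = 0.16 * 930 = 148.8
Required area A = P / (eta * G) = 15400.0 / 148.8
A = 103.49 m^2

103.49


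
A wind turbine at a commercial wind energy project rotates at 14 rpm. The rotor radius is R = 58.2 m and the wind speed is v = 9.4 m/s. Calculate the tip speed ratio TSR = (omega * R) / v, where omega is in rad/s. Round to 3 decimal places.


Convert rotational speed to rad/s:
  omega = 14 * 2 * pi / 60 = 1.4661 rad/s
Compute tip speed:
  v_tip = omega * R = 1.4661 * 58.2 = 85.326 m/s
Tip speed ratio:
  TSR = v_tip / v_wind = 85.326 / 9.4 = 9.077

9.077


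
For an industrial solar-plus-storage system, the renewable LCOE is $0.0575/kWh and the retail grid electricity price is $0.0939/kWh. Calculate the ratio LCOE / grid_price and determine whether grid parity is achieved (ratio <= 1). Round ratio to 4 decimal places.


Compare LCOE to grid price:
  LCOE = $0.0575/kWh, Grid price = $0.0939/kWh
  Ratio = LCOE / grid_price = 0.0575 / 0.0939 = 0.6124
  Grid parity achieved (ratio <= 1)? yes

0.6124


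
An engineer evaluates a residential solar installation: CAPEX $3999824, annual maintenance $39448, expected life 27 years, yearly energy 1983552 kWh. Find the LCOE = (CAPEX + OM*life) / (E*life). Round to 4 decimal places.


Total cost = CAPEX + OM * lifetime = 3999824 + 39448 * 27 = 3999824 + 1065096 = 5064920
Total generation = annual * lifetime = 1983552 * 27 = 53555904 kWh
LCOE = 5064920 / 53555904
LCOE = 0.0946 $/kWh

0.0946


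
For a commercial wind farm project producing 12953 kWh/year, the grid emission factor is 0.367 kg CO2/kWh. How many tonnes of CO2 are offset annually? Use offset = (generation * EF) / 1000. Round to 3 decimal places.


CO2 offset in kg = generation * emission_factor
CO2 offset = 12953 * 0.367 = 4753.75 kg
Convert to tonnes:
  CO2 offset = 4753.75 / 1000 = 4.754 tonnes

4.754


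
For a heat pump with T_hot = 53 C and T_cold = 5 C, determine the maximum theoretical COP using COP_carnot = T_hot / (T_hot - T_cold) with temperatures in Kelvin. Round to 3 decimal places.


Convert to Kelvin:
  T_hot = 53 + 273.15 = 326.15 K
  T_cold = 5 + 273.15 = 278.15 K
Apply Carnot COP formula:
  COP = T_hot_K / (T_hot_K - T_cold_K) = 326.15 / 48.0
  COP = 6.795

6.795


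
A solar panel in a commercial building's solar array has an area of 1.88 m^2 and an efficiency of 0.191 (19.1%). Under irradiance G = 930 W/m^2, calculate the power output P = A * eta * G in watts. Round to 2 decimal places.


Use the solar power formula P = A * eta * G.
Given: A = 1.88 m^2, eta = 0.191, G = 930 W/m^2
P = 1.88 * 0.191 * 930
P = 333.94 W

333.94


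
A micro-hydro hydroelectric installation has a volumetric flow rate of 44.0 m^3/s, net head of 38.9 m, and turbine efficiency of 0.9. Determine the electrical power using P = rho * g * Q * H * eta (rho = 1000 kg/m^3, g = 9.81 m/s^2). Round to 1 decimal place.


Apply the hydropower formula P = rho * g * Q * H * eta
rho * g = 1000 * 9.81 = 9810.0
P = 9810.0 * 44.0 * 38.9 * 0.9
P = 15111716.4 W

15111716.4


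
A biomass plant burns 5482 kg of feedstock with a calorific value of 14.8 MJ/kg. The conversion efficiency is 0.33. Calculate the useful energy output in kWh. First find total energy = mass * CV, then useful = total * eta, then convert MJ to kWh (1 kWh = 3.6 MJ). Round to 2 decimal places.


Total energy = mass * CV = 5482 * 14.8 = 81133.6 MJ
Useful energy = total * eta = 81133.6 * 0.33 = 26774.09 MJ
Convert to kWh: 26774.09 / 3.6
Useful energy = 7437.25 kWh

7437.25


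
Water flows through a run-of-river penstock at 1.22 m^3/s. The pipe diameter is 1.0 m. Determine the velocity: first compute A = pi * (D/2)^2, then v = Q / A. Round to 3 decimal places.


Compute pipe cross-sectional area:
  A = pi * (D/2)^2 = pi * (1.0/2)^2 = 0.7854 m^2
Calculate velocity:
  v = Q / A = 1.22 / 0.7854
  v = 1.553 m/s

1.553


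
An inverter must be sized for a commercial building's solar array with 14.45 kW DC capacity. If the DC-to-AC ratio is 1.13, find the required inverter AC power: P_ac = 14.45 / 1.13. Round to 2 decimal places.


The inverter AC capacity is determined by the DC/AC ratio.
Given: P_dc = 14.45 kW, DC/AC ratio = 1.13
P_ac = P_dc / ratio = 14.45 / 1.13
P_ac = 12.79 kW

12.79


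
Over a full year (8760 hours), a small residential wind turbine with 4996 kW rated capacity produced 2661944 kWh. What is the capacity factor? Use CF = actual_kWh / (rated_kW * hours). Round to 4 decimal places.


Capacity factor = actual output / maximum possible output
Maximum possible = rated * hours = 4996 * 8760 = 43764960 kWh
CF = 2661944 / 43764960
CF = 0.0608

0.0608


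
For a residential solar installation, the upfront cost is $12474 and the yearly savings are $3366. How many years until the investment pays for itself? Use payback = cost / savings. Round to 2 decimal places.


Simple payback period = initial cost / annual savings
Payback = 12474 / 3366
Payback = 3.71 years

3.71


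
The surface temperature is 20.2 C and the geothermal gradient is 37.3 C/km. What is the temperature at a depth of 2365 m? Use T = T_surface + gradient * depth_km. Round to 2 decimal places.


Convert depth to km: 2365 / 1000 = 2.365 km
Temperature increase = gradient * depth_km = 37.3 * 2.365 = 88.21 C
Temperature at depth = T_surface + delta_T = 20.2 + 88.21
T = 108.41 C

108.41


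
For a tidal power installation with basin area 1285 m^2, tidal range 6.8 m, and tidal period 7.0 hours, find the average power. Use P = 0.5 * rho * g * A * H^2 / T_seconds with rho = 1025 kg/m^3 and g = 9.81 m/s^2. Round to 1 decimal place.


Convert period to seconds: T = 7.0 * 3600 = 25200.0 s
H^2 = 6.8^2 = 46.24
P = 0.5 * rho * g * A * H^2 / T
P = 0.5 * 1025 * 9.81 * 1285 * 46.24 / 25200.0
P = 11854.5 W

11854.5


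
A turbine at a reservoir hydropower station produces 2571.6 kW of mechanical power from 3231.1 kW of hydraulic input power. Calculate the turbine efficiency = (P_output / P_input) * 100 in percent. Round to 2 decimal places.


Turbine efficiency = (output power / input power) * 100
eta = (2571.6 / 3231.1) * 100
eta = 79.59%

79.59


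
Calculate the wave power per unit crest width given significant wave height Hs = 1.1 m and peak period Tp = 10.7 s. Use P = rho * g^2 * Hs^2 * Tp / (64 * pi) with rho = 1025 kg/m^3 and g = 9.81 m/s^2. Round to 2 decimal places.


Apply wave power formula:
  g^2 = 9.81^2 = 96.2361
  Hs^2 = 1.1^2 = 1.21
  Numerator = rho * g^2 * Hs^2 * Tp = 1025 * 96.2361 * 1.21 * 10.7 = 1277118.01
  Denominator = 64 * pi = 201.0619
  P = 1277118.01 / 201.0619 = 6351.86 W/m

6351.86


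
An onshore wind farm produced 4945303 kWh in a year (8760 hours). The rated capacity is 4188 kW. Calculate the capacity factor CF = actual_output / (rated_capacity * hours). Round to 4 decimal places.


Capacity factor = actual output / maximum possible output
Maximum possible = rated * hours = 4188 * 8760 = 36686880 kWh
CF = 4945303 / 36686880
CF = 0.1348

0.1348


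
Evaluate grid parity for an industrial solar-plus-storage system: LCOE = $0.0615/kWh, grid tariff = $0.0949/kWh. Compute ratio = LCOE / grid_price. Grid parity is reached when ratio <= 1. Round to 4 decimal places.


Compare LCOE to grid price:
  LCOE = $0.0615/kWh, Grid price = $0.0949/kWh
  Ratio = LCOE / grid_price = 0.0615 / 0.0949 = 0.6481
  Grid parity achieved (ratio <= 1)? yes

0.6481


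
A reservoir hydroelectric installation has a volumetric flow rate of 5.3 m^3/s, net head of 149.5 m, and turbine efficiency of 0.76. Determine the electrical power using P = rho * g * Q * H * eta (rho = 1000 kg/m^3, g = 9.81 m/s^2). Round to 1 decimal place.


Apply the hydropower formula P = rho * g * Q * H * eta
rho * g = 1000 * 9.81 = 9810.0
P = 9810.0 * 5.3 * 149.5 * 0.76
P = 5907444.7 W

5907444.7


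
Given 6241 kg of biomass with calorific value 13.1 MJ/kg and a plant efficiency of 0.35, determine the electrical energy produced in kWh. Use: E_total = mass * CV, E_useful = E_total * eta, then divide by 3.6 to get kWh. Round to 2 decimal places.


Total energy = mass * CV = 6241 * 13.1 = 81757.1 MJ
Useful energy = total * eta = 81757.1 * 0.35 = 28614.99 MJ
Convert to kWh: 28614.99 / 3.6
Useful energy = 7948.61 kWh

7948.61


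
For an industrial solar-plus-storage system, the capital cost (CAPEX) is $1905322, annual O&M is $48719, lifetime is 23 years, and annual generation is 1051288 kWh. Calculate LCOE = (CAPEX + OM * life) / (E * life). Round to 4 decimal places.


Total cost = CAPEX + OM * lifetime = 1905322 + 48719 * 23 = 1905322 + 1120537 = 3025859
Total generation = annual * lifetime = 1051288 * 23 = 24179624 kWh
LCOE = 3025859 / 24179624
LCOE = 0.1251 $/kWh

0.1251


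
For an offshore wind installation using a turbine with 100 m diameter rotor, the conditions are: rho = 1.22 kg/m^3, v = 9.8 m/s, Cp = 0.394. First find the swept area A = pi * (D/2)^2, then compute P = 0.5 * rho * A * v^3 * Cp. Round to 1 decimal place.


Step 1 -- Compute swept area:
  A = pi * (D/2)^2 = pi * (100/2)^2 = 7853.98 m^2
Step 2 -- Apply wind power equation:
  P = 0.5 * rho * A * v^3 * Cp
  v^3 = 9.8^3 = 941.192
  P = 0.5 * 1.22 * 7853.98 * 941.192 * 0.394
  P = 1776618.4 W

1776618.4


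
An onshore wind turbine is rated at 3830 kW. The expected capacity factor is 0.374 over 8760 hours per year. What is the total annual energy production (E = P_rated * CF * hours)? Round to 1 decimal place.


Annual energy = rated_kW * capacity_factor * hours_per_year
Given: P_rated = 3830 kW, CF = 0.374, hours = 8760
E = 3830 * 0.374 * 8760
E = 12547999.2 kWh

12547999.2


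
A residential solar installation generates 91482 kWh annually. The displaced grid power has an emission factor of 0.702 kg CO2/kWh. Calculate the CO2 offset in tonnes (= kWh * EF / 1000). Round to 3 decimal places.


CO2 offset in kg = generation * emission_factor
CO2 offset = 91482 * 0.702 = 64220.36 kg
Convert to tonnes:
  CO2 offset = 64220.36 / 1000 = 64.220 tonnes

64.220


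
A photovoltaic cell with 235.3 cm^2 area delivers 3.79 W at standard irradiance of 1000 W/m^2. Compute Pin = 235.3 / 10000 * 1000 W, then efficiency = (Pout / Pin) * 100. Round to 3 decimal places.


First compute the input power:
  Pin = area_cm2 / 10000 * G = 235.3 / 10000 * 1000 = 23.53 W
Then compute efficiency:
  Efficiency = (Pout / Pin) * 100 = (3.79 / 23.53) * 100
  Efficiency = 16.107%

16.107


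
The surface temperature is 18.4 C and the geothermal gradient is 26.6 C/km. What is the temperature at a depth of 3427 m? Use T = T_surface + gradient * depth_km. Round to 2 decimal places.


Convert depth to km: 3427 / 1000 = 3.427 km
Temperature increase = gradient * depth_km = 26.6 * 3.427 = 91.16 C
Temperature at depth = T_surface + delta_T = 18.4 + 91.16
T = 109.56 C

109.56


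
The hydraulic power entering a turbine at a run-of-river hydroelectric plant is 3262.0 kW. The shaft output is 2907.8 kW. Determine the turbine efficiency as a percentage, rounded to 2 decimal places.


Turbine efficiency = (output power / input power) * 100
eta = (2907.8 / 3262.0) * 100
eta = 89.14%

89.14


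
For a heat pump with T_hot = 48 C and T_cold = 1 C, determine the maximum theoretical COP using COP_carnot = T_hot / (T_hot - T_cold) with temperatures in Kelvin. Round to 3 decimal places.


Convert to Kelvin:
  T_hot = 48 + 273.15 = 321.15 K
  T_cold = 1 + 273.15 = 274.15 K
Apply Carnot COP formula:
  COP = T_hot_K / (T_hot_K - T_cold_K) = 321.15 / 47.0
  COP = 6.833

6.833


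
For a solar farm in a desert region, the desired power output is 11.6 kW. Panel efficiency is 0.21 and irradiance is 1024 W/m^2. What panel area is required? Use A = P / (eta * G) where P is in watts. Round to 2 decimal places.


Convert target power to watts: P = 11.6 * 1000 = 11600.0 W
Compute denominator: eta * G = 0.21 * 1024 = 215.04
Required area A = P / (eta * G) = 11600.0 / 215.04
A = 53.94 m^2

53.94


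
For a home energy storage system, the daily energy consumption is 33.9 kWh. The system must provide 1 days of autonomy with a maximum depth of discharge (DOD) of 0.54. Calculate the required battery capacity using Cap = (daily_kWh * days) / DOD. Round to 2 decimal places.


Total energy needed = daily * days = 33.9 * 1 = 33.9 kWh
Account for depth of discharge:
  Cap = total_energy / DOD = 33.9 / 0.54
  Cap = 62.78 kWh

62.78


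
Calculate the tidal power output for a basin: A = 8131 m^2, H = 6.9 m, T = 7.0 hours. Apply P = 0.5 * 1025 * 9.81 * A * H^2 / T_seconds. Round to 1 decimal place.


Convert period to seconds: T = 7.0 * 3600 = 25200.0 s
H^2 = 6.9^2 = 47.61
P = 0.5 * rho * g * A * H^2 / T
P = 0.5 * 1025 * 9.81 * 8131 * 47.61 / 25200.0
P = 77233.3 W

77233.3


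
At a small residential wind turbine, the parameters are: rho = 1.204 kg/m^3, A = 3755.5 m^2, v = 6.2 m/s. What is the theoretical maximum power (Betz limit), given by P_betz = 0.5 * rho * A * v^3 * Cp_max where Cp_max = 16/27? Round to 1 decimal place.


The Betz coefficient Cp_max = 16/27 = 0.5926
v^3 = 6.2^3 = 238.328
P_betz = 0.5 * rho * A * v^3 * Cp_max
P_betz = 0.5 * 1.204 * 3755.5 * 238.328 * 0.5926
P_betz = 319297.5 W

319297.5


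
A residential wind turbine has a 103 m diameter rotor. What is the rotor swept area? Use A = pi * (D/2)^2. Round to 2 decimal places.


Compute the rotor radius:
  r = D / 2 = 103 / 2 = 51.5 m
Calculate swept area:
  A = pi * r^2 = pi * 51.5^2
  A = 8332.29 m^2

8332.29


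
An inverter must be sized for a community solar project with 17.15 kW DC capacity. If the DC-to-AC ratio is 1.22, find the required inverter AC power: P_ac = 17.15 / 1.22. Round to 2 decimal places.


The inverter AC capacity is determined by the DC/AC ratio.
Given: P_dc = 17.15 kW, DC/AC ratio = 1.22
P_ac = P_dc / ratio = 17.15 / 1.22
P_ac = 14.06 kW

14.06


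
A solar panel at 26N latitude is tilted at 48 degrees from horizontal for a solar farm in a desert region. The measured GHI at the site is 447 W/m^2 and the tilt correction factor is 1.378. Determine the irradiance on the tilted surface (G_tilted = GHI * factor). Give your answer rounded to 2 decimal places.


Identify the given values:
  GHI = 447 W/m^2, tilt correction factor = 1.378
Apply the formula G_tilted = GHI * factor:
  G_tilted = 447 * 1.378
  G_tilted = 615.97 W/m^2

615.97


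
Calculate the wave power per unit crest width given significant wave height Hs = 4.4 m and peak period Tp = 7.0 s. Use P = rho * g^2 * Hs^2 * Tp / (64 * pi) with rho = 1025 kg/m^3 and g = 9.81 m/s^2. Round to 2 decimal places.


Apply wave power formula:
  g^2 = 9.81^2 = 96.2361
  Hs^2 = 4.4^2 = 19.36
  Numerator = rho * g^2 * Hs^2 * Tp = 1025 * 96.2361 * 19.36 * 7.0 = 13367964.18
  Denominator = 64 * pi = 201.0619
  P = 13367964.18 / 201.0619 = 66486.80 W/m

66486.80


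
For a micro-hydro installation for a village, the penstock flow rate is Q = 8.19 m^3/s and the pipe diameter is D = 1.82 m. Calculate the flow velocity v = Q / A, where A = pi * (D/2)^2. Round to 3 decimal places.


Compute pipe cross-sectional area:
  A = pi * (D/2)^2 = pi * (1.82/2)^2 = 2.6016 m^2
Calculate velocity:
  v = Q / A = 8.19 / 2.6016
  v = 3.148 m/s

3.148


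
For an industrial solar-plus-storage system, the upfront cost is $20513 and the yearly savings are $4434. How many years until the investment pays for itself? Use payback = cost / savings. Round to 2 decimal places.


Simple payback period = initial cost / annual savings
Payback = 20513 / 4434
Payback = 4.63 years

4.63


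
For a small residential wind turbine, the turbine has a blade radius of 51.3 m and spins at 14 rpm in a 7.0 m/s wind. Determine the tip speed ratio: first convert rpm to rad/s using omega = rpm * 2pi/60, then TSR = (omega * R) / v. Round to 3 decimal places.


Convert rotational speed to rad/s:
  omega = 14 * 2 * pi / 60 = 1.4661 rad/s
Compute tip speed:
  v_tip = omega * R = 1.4661 * 51.3 = 75.21 m/s
Tip speed ratio:
  TSR = v_tip / v_wind = 75.21 / 7.0 = 10.744

10.744


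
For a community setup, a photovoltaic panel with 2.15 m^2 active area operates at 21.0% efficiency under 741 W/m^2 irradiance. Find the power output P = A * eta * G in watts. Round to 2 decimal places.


Use the solar power formula P = A * eta * G.
Given: A = 2.15 m^2, eta = 0.21, G = 741 W/m^2
P = 2.15 * 0.21 * 741
P = 334.56 W

334.56


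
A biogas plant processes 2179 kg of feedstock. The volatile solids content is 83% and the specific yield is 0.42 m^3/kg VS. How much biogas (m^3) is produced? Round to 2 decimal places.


Compute volatile solids:
  VS = mass * VS_fraction = 2179 * 0.83 = 1808.57 kg
Calculate biogas volume:
  Biogas = VS * specific_yield = 1808.57 * 0.42
  Biogas = 759.60 m^3

759.60


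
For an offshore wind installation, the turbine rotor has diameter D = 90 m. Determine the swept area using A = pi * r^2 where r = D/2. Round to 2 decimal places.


Compute the rotor radius:
  r = D / 2 = 90 / 2 = 45.0 m
Calculate swept area:
  A = pi * r^2 = pi * 45.0^2
  A = 6361.73 m^2

6361.73


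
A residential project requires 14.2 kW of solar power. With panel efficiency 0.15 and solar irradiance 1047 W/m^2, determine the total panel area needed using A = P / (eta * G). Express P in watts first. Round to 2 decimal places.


Convert target power to watts: P = 14.2 * 1000 = 14200.0 W
Compute denominator: eta * G = 0.15 * 1047 = 157.05
Required area A = P / (eta * G) = 14200.0 / 157.05
A = 90.42 m^2

90.42


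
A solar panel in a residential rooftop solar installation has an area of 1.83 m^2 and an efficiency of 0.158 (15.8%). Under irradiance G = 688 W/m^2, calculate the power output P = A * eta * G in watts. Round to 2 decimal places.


Use the solar power formula P = A * eta * G.
Given: A = 1.83 m^2, eta = 0.158, G = 688 W/m^2
P = 1.83 * 0.158 * 688
P = 198.93 W

198.93


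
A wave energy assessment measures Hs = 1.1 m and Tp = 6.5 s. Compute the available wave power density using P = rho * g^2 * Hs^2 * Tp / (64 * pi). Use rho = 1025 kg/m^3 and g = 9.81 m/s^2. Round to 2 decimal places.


Apply wave power formula:
  g^2 = 9.81^2 = 96.2361
  Hs^2 = 1.1^2 = 1.21
  Numerator = rho * g^2 * Hs^2 * Tp = 1025 * 96.2361 * 1.21 * 6.5 = 775819.35
  Denominator = 64 * pi = 201.0619
  P = 775819.35 / 201.0619 = 3858.61 W/m

3858.61


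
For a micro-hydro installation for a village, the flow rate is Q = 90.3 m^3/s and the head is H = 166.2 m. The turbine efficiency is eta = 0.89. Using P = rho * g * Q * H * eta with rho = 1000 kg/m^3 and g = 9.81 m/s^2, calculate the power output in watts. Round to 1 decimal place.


Apply the hydropower formula P = rho * g * Q * H * eta
rho * g = 1000 * 9.81 = 9810.0
P = 9810.0 * 90.3 * 166.2 * 0.89
P = 131032124.9 W

131032124.9


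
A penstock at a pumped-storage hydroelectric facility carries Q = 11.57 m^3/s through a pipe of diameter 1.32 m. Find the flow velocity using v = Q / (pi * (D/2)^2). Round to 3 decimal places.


Compute pipe cross-sectional area:
  A = pi * (D/2)^2 = pi * (1.32/2)^2 = 1.3685 m^2
Calculate velocity:
  v = Q / A = 11.57 / 1.3685
  v = 8.455 m/s

8.455


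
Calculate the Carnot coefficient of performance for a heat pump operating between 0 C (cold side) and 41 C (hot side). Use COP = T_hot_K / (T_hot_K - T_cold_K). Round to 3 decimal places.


Convert to Kelvin:
  T_hot = 41 + 273.15 = 314.15 K
  T_cold = 0 + 273.15 = 273.15 K
Apply Carnot COP formula:
  COP = T_hot_K / (T_hot_K - T_cold_K) = 314.15 / 41.0
  COP = 7.662

7.662


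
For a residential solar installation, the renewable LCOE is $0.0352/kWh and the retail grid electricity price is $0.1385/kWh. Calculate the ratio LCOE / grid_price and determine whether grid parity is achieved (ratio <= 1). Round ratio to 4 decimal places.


Compare LCOE to grid price:
  LCOE = $0.0352/kWh, Grid price = $0.1385/kWh
  Ratio = LCOE / grid_price = 0.0352 / 0.1385 = 0.2542
  Grid parity achieved (ratio <= 1)? yes

0.2542


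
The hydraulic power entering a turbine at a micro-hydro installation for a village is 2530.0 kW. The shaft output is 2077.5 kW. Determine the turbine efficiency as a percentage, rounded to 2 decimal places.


Turbine efficiency = (output power / input power) * 100
eta = (2077.5 / 2530.0) * 100
eta = 82.11%

82.11


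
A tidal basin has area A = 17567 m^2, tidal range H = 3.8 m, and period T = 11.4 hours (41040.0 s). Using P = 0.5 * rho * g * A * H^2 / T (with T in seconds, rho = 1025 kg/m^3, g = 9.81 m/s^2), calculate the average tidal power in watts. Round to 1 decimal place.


Convert period to seconds: T = 11.4 * 3600 = 41040.0 s
H^2 = 3.8^2 = 14.44
P = 0.5 * rho * g * A * H^2 / T
P = 0.5 * 1025 * 9.81 * 17567 * 14.44 / 41040.0
P = 31075.7 W

31075.7


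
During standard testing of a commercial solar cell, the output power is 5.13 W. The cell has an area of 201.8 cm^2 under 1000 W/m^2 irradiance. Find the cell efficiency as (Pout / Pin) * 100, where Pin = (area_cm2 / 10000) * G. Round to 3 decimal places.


First compute the input power:
  Pin = area_cm2 / 10000 * G = 201.8 / 10000 * 1000 = 20.18 W
Then compute efficiency:
  Efficiency = (Pout / Pin) * 100 = (5.13 / 20.18) * 100
  Efficiency = 25.421%

25.421


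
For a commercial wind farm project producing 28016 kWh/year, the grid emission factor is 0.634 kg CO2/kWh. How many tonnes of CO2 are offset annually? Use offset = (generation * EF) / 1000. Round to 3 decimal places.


CO2 offset in kg = generation * emission_factor
CO2 offset = 28016 * 0.634 = 17762.14 kg
Convert to tonnes:
  CO2 offset = 17762.14 / 1000 = 17.762 tonnes

17.762


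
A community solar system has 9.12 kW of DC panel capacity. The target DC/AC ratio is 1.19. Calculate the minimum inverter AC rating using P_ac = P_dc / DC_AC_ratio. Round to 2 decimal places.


The inverter AC capacity is determined by the DC/AC ratio.
Given: P_dc = 9.12 kW, DC/AC ratio = 1.19
P_ac = P_dc / ratio = 9.12 / 1.19
P_ac = 7.66 kW

7.66


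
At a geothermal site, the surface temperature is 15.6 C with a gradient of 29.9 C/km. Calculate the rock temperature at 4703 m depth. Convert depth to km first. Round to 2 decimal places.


Convert depth to km: 4703 / 1000 = 4.703 km
Temperature increase = gradient * depth_km = 29.9 * 4.703 = 140.62 C
Temperature at depth = T_surface + delta_T = 15.6 + 140.62
T = 156.22 C

156.22


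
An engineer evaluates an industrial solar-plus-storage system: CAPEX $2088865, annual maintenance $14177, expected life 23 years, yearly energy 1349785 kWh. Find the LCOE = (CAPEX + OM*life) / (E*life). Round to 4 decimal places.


Total cost = CAPEX + OM * lifetime = 2088865 + 14177 * 23 = 2088865 + 326071 = 2414936
Total generation = annual * lifetime = 1349785 * 23 = 31045055 kWh
LCOE = 2414936 / 31045055
LCOE = 0.0778 $/kWh

0.0778


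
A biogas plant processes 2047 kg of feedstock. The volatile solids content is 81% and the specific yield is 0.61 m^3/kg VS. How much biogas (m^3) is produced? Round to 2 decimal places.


Compute volatile solids:
  VS = mass * VS_fraction = 2047 * 0.81 = 1658.07 kg
Calculate biogas volume:
  Biogas = VS * specific_yield = 1658.07 * 0.61
  Biogas = 1011.42 m^3

1011.42


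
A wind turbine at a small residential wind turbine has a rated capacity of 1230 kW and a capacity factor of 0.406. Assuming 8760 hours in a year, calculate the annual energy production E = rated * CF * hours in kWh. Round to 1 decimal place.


Annual energy = rated_kW * capacity_factor * hours_per_year
Given: P_rated = 1230 kW, CF = 0.406, hours = 8760
E = 1230 * 0.406 * 8760
E = 4374568.8 kWh

4374568.8


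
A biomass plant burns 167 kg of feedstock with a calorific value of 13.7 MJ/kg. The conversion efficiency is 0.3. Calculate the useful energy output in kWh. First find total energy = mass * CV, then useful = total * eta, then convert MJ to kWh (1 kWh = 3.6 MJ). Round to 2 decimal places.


Total energy = mass * CV = 167 * 13.7 = 2287.9 MJ
Useful energy = total * eta = 2287.9 * 0.3 = 686.37 MJ
Convert to kWh: 686.37 / 3.6
Useful energy = 190.66 kWh

190.66


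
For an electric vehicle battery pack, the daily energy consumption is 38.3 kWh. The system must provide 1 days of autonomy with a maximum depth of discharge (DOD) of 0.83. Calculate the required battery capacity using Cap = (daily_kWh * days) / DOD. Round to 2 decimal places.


Total energy needed = daily * days = 38.3 * 1 = 38.3 kWh
Account for depth of discharge:
  Cap = total_energy / DOD = 38.3 / 0.83
  Cap = 46.14 kWh

46.14


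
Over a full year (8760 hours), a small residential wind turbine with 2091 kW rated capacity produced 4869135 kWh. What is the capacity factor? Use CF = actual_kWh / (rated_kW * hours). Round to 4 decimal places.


Capacity factor = actual output / maximum possible output
Maximum possible = rated * hours = 2091 * 8760 = 18317160 kWh
CF = 4869135 / 18317160
CF = 0.2658

0.2658


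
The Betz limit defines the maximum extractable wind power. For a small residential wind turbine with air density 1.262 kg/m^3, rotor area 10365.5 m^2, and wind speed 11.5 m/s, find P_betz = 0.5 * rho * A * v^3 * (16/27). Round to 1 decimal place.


The Betz coefficient Cp_max = 16/27 = 0.5926
v^3 = 11.5^3 = 1520.875
P_betz = 0.5 * rho * A * v^3 * Cp_max
P_betz = 0.5 * 1.262 * 10365.5 * 1520.875 * 0.5926
P_betz = 5894803.8 W

5894803.8


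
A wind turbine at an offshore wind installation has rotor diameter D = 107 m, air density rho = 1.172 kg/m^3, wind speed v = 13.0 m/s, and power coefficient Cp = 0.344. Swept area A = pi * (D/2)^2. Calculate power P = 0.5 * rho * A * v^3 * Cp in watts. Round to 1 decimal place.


Step 1 -- Compute swept area:
  A = pi * (D/2)^2 = pi * (107/2)^2 = 8992.02 m^2
Step 2 -- Apply wind power equation:
  P = 0.5 * rho * A * v^3 * Cp
  v^3 = 13.0^3 = 2197.0
  P = 0.5 * 1.172 * 8992.02 * 2197.0 * 0.344
  P = 3982387.8 W

3982387.8


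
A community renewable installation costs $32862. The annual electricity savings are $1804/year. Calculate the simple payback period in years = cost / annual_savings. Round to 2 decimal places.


Simple payback period = initial cost / annual savings
Payback = 32862 / 1804
Payback = 18.22 years

18.22


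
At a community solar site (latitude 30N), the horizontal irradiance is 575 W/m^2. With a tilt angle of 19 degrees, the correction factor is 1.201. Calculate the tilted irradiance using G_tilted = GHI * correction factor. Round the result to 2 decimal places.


Identify the given values:
  GHI = 575 W/m^2, tilt correction factor = 1.201
Apply the formula G_tilted = GHI * factor:
  G_tilted = 575 * 1.201
  G_tilted = 690.58 W/m^2

690.58


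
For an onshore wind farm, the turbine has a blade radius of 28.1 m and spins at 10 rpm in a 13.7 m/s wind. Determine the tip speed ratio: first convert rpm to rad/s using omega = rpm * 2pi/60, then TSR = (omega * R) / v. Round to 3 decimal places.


Convert rotational speed to rad/s:
  omega = 10 * 2 * pi / 60 = 1.0472 rad/s
Compute tip speed:
  v_tip = omega * R = 1.0472 * 28.1 = 29.426 m/s
Tip speed ratio:
  TSR = v_tip / v_wind = 29.426 / 13.7 = 2.148

2.148


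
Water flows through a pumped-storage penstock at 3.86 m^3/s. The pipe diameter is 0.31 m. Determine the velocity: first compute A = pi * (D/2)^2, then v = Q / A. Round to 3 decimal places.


Compute pipe cross-sectional area:
  A = pi * (D/2)^2 = pi * (0.31/2)^2 = 0.0755 m^2
Calculate velocity:
  v = Q / A = 3.86 / 0.0755
  v = 51.142 m/s

51.142


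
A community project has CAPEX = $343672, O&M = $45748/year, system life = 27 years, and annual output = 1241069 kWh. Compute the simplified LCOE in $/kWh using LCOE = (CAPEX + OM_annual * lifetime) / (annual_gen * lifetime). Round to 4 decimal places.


Total cost = CAPEX + OM * lifetime = 343672 + 45748 * 27 = 343672 + 1235196 = 1578868
Total generation = annual * lifetime = 1241069 * 27 = 33508863 kWh
LCOE = 1578868 / 33508863
LCOE = 0.0471 $/kWh

0.0471


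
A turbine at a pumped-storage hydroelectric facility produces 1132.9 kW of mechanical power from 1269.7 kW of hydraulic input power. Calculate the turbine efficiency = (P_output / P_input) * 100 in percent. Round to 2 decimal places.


Turbine efficiency = (output power / input power) * 100
eta = (1132.9 / 1269.7) * 100
eta = 89.23%

89.23


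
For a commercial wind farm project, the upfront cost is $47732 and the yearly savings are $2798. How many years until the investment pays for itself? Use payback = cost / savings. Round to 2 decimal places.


Simple payback period = initial cost / annual savings
Payback = 47732 / 2798
Payback = 17.06 years

17.06


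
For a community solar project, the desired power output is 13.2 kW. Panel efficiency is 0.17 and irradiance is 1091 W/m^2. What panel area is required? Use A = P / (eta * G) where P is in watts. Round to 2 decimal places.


Convert target power to watts: P = 13.2 * 1000 = 13200.0 W
Compute denominator: eta * G = 0.17 * 1091 = 185.47
Required area A = P / (eta * G) = 13200.0 / 185.47
A = 71.17 m^2

71.17


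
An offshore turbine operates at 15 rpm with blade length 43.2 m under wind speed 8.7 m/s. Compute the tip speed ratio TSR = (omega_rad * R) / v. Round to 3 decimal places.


Convert rotational speed to rad/s:
  omega = 15 * 2 * pi / 60 = 1.5708 rad/s
Compute tip speed:
  v_tip = omega * R = 1.5708 * 43.2 = 67.858 m/s
Tip speed ratio:
  TSR = v_tip / v_wind = 67.858 / 8.7 = 7.800

7.800


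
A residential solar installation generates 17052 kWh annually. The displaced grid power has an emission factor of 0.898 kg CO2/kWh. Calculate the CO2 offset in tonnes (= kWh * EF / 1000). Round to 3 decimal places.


CO2 offset in kg = generation * emission_factor
CO2 offset = 17052 * 0.898 = 15312.7 kg
Convert to tonnes:
  CO2 offset = 15312.7 / 1000 = 15.313 tonnes

15.313


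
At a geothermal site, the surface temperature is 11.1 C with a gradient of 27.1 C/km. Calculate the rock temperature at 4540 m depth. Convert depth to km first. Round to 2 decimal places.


Convert depth to km: 4540 / 1000 = 4.54 km
Temperature increase = gradient * depth_km = 27.1 * 4.54 = 123.03 C
Temperature at depth = T_surface + delta_T = 11.1 + 123.03
T = 134.13 C

134.13


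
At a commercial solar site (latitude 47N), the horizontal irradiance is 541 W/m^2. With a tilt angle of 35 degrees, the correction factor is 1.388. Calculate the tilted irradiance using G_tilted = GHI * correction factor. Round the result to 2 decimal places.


Identify the given values:
  GHI = 541 W/m^2, tilt correction factor = 1.388
Apply the formula G_tilted = GHI * factor:
  G_tilted = 541 * 1.388
  G_tilted = 750.91 W/m^2

750.91


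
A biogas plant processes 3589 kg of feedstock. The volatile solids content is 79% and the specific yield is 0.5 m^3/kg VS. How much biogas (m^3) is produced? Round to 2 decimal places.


Compute volatile solids:
  VS = mass * VS_fraction = 3589 * 0.79 = 2835.31 kg
Calculate biogas volume:
  Biogas = VS * specific_yield = 2835.31 * 0.5
  Biogas = 1417.66 m^3

1417.66


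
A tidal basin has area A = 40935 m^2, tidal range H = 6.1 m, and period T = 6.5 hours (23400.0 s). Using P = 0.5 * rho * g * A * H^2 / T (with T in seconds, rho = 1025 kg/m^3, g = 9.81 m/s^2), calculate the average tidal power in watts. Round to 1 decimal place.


Convert period to seconds: T = 6.5 * 3600 = 23400.0 s
H^2 = 6.1^2 = 37.21
P = 0.5 * rho * g * A * H^2 / T
P = 0.5 * 1025 * 9.81 * 40935 * 37.21 / 23400.0
P = 327266.4 W

327266.4


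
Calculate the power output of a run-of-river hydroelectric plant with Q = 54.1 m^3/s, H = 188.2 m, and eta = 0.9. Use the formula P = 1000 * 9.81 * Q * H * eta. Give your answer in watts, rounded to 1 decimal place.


Apply the hydropower formula P = rho * g * Q * H * eta
rho * g = 1000 * 9.81 = 9810.0
P = 9810.0 * 54.1 * 188.2 * 0.9
P = 89893523.0 W

89893523.0


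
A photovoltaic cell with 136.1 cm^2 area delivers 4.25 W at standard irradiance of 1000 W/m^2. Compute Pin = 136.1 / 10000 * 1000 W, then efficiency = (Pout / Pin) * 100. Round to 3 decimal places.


First compute the input power:
  Pin = area_cm2 / 10000 * G = 136.1 / 10000 * 1000 = 13.61 W
Then compute efficiency:
  Efficiency = (Pout / Pin) * 100 = (4.25 / 13.61) * 100
  Efficiency = 31.227%

31.227


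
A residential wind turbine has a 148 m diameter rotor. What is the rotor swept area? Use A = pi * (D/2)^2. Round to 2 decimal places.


Compute the rotor radius:
  r = D / 2 = 148 / 2 = 74.0 m
Calculate swept area:
  A = pi * r^2 = pi * 74.0^2
  A = 17203.36 m^2

17203.36


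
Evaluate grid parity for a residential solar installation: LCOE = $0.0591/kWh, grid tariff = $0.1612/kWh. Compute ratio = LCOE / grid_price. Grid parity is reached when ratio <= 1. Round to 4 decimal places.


Compare LCOE to grid price:
  LCOE = $0.0591/kWh, Grid price = $0.1612/kWh
  Ratio = LCOE / grid_price = 0.0591 / 0.1612 = 0.3666
  Grid parity achieved (ratio <= 1)? yes

0.3666


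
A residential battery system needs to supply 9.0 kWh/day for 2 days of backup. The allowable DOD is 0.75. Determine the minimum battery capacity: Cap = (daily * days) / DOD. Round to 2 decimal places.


Total energy needed = daily * days = 9.0 * 2 = 18.0 kWh
Account for depth of discharge:
  Cap = total_energy / DOD = 18.0 / 0.75
  Cap = 24.00 kWh

24.00


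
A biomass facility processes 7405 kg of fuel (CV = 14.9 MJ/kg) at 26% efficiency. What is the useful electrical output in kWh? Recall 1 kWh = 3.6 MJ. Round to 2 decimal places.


Total energy = mass * CV = 7405 * 14.9 = 110334.5 MJ
Useful energy = total * eta = 110334.5 * 0.26 = 28686.97 MJ
Convert to kWh: 28686.97 / 3.6
Useful energy = 7968.60 kWh

7968.60


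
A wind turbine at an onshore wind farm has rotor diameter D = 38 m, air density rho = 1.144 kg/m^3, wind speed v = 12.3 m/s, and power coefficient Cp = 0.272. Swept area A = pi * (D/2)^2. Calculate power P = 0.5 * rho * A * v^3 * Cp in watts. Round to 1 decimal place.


Step 1 -- Compute swept area:
  A = pi * (D/2)^2 = pi * (38/2)^2 = 1134.11 m^2
Step 2 -- Apply wind power equation:
  P = 0.5 * rho * A * v^3 * Cp
  v^3 = 12.3^3 = 1860.867
  P = 0.5 * 1.144 * 1134.11 * 1860.867 * 0.272
  P = 328350.2 W

328350.2


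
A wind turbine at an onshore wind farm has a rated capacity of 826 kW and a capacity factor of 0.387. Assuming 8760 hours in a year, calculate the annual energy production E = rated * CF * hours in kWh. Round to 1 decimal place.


Annual energy = rated_kW * capacity_factor * hours_per_year
Given: P_rated = 826 kW, CF = 0.387, hours = 8760
E = 826 * 0.387 * 8760
E = 2800239.1 kWh

2800239.1
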